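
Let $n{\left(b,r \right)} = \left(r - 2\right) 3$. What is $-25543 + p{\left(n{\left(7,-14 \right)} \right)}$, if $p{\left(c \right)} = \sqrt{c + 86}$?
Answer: $-25543 + \sqrt{38} \approx -25537.0$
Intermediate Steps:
$n{\left(b,r \right)} = -6 + 3 r$ ($n{\left(b,r \right)} = \left(-2 + r\right) 3 = -6 + 3 r$)
$p{\left(c \right)} = \sqrt{86 + c}$
$-25543 + p{\left(n{\left(7,-14 \right)} \right)} = -25543 + \sqrt{86 + \left(-6 + 3 \left(-14\right)\right)} = -25543 + \sqrt{86 - 48} = -25543 + \sqrt{38}$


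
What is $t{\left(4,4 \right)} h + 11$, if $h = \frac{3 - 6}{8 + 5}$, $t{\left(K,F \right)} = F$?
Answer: $\frac{131}{13} \approx 10.077$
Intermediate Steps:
$h = - \frac{3}{13} \approx -0.23077$
$t{\left(4,4 \right)} h + 11 = 4 \left(- \frac{3}{13}\right) + 11 = - \frac{12}{13} + 11 = \frac{131}{13}$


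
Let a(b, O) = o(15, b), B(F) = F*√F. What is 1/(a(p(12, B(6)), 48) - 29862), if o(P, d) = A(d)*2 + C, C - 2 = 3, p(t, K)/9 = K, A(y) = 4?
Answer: -1/29849 ≈ -3.3502e-5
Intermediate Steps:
B(F) = F^(3/2)
p(t, K) = 9*K
C = 5 (C = 2 + 3 = 5)
o(P, d) = 13 (o(P, d) = 4*2 + 5 = 8 + 5 = 13)
a(b, O) = 13
1/(a(p(12, B(6)), 48) - 29862) = 1/(13 - 29862) = 1/(-29849) = -1/29849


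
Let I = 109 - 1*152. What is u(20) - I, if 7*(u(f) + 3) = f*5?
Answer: 380/7 ≈ 54.286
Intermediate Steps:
u(f) = -3 + 5*f/7 (u(f) = -3 + (f*5)/7 = -3 + (5*f)/7 = -3 + 5*f/7)
I = -43 (I = 109 - 152 = -43)
u(20) - I = (-3 + (5/7)*20) - 1*(-43) = (-3 + 100/7) + 43 = 79/7 + 43 = 380/7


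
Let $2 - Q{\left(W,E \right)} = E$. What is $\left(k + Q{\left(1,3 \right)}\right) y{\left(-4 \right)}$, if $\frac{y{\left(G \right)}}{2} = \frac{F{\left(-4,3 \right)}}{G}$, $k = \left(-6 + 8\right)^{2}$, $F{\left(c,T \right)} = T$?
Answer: $- \frac{9}{2} \approx -4.5$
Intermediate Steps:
$Q{\left(W,E \right)} = 2 - E$
$k = 4$ ($k = 2^{2} = 4$)
$y{\left(G \right)} = \frac{6}{G}$ ($y{\left(G \right)} = 2 \frac{3}{G} = \frac{6}{G}$)
$\left(k + Q{\left(1,3 \right)}\right) y{\left(-4 \right)} = \left(4 + \left(2 - 3\right)\right) \frac{6}{-4} = \left(4 + \left(2 - 3\right)\right) 6 \left(- \frac{1}{4}\right) = \left(4 - 1\right) \left(- \frac{3}{2}\right) = 3 \left(- \frac{3}{2}\right) = - \frac{9}{2}$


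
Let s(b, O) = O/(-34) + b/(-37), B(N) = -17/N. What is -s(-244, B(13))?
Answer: -6381/962 ≈ -6.6331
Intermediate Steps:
s(b, O) = -O/34 - b/37 (s(b, O) = O*(-1/34) + b*(-1/37) = -O/34 - b/37)
-s(-244, B(13)) = -(-(-1)/(2*13) - 1/37*(-244)) = -(-(-1)/(2*13) + 244/37) = -(-1/34*(-17/13) + 244/37) = -(1/26 + 244/37) = -1*6381/962 = -6381/962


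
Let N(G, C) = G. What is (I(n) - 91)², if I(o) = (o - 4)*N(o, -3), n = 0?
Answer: 8281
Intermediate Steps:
I(o) = o*(-4 + o) (I(o) = (o - 4)*o = (-4 + o)*o = o*(-4 + o))
(I(n) - 91)² = (0*(-4 + 0) - 91)² = (0*(-4) - 91)² = (0 - 91)² = (-91)² = 8281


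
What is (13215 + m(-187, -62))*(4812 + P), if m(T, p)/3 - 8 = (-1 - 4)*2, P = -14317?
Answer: -125551545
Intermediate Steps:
m(T, p) = -6 (m(T, p) = 24 + 3*((-1 - 4)*2) = 24 + 3*(-5*2) = 24 + 3*(-10) = 24 - 30 = -6)
(13215 + m(-187, -62))*(4812 + P) = (13215 - 6)*(4812 - 14317) = 13209*(-9505) = -125551545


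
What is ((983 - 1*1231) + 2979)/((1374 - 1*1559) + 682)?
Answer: 2731/497 ≈ 5.4950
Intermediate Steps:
((983 - 1*1231) + 2979)/((1374 - 1*1559) + 682) = ((983 - 1231) + 2979)/((1374 - 1559) + 682) = (-248 + 2979)/(-185 + 682) = 2731/497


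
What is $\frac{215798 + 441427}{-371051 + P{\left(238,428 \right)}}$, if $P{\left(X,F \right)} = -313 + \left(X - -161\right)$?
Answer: $- \frac{43815}{24731} \approx -1.7717$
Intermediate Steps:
$P{\left(X,F \right)} = -152 + X$ ($P{\left(X,F \right)} = -313 + \left(X + 161\right) = -313 + \left(161 + X\right) = -152 + X$)
$\frac{215798 + 441427}{-371051 + P{\left(238,428 \right)}} = \frac{215798 + 441427}{-371051 + \left(-152 + 238\right)} = \frac{657225}{-371051 + 86} = \frac{657225}{-370965} = 657225 \left(- \frac{1}{370965}\right) = - \frac{43815}{24731}$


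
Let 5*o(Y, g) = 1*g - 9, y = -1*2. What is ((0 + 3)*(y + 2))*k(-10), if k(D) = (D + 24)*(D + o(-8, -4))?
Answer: 0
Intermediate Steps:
y = -2
o(Y, g) = -9/5 + g/5 (o(Y, g) = (1*g - 9)/5 = (g - 9)/5 = (-9 + g)/5 = -9/5 + g/5)
k(D) = (24 + D)*(-13/5 + D) (k(D) = (D + 24)*(D + (-9/5 + (⅕)*(-4))) = (24 + D)*(D + (-9/5 - ⅘)) = (24 + D)*(D - 13/5) = (24 + D)*(-13/5 + D))
((0 + 3)*(y + 2))*k(-10) = ((0 + 3)*(-2 + 2))*(-312/5 + (-10)² + (107/5)*(-10)) = (3*0)*(-312/5 + 100 - 214) = 0*(-882/5) = 0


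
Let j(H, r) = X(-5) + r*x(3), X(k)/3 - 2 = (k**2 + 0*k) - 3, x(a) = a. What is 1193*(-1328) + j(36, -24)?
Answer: -1584304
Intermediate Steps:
X(k) = -3 + 3*k**2 (X(k) = 6 + 3*((k**2 + 0*k) - 3) = 6 + 3*((k**2 + 0) - 3) = 6 + 3*(k**2 - 3) = 6 + 3*(-3 + k**2) = 6 + (-9 + 3*k**2) = -3 + 3*k**2)
j(H, r) = 72 + 3*r (j(H, r) = (-3 + 3*(-5)**2) + r*3 = (-3 + 3*25) + 3*r = (-3 + 75) + 3*r = 72 + 3*r)
1193*(-1328) + j(36, -24) = 1193*(-1328) + (72 + 3*(-24)) = -1584304 + (72 - 72) = -1584304 + 0 = -1584304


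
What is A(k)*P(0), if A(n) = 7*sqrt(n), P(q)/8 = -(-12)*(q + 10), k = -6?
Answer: 6720*I*sqrt(6) ≈ 16461.0*I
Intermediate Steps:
P(q) = 960 + 96*q (P(q) = 8*(-(-12)*(q + 10)) = 8*(-(-12)*(10 + q)) = 8*(-(-120 - 12*q)) = 8*(120 + 12*q) = 960 + 96*q)
A(k)*P(0) = (7*sqrt(-6))*(960 + 96*0) = (7*(I*sqrt(6)))*(960 + 0) = (7*I*sqrt(6))*960 = 6720*I*sqrt(6)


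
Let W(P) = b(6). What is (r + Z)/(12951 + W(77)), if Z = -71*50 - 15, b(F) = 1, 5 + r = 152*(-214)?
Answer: -18049/6476 ≈ -2.7871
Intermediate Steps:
r = -32533 (r = -5 + 152*(-214) = -5 - 32528 = -32533)
Z = -3565 (Z = -3550 - 15 = -3565)
W(P) = 1
(r + Z)/(12951 + W(77)) = (-32533 - 3565)/(12951 + 1) = -36098/12952 = -36098*1/12952 = -18049/6476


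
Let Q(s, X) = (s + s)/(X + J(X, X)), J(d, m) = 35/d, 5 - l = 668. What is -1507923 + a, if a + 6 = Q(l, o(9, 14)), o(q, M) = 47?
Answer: -33175049/22 ≈ -1.5080e+6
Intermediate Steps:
l = -663 (l = 5 - 1*668 = 5 - 668 = -663)
Q(s, X) = 2*s/(X + 35/X) (Q(s, X) = (s + s)/(X + 35/X) = (2*s)/(X + 35/X) = 2*s/(X + 35/X))
a = -743/22 (a = -6 + 2*47*(-663)/(35 + 47²) = -6 + 2*47*(-663)/(35 + 2209) = -6 + 2*47*(-663)/2244 = -6 + 2*47*(-663)*(1/2244) = -6 - 611/22 = -743/22 ≈ -33.773)
-1507923 + a = -1507923 - 743/22 = -33175049/22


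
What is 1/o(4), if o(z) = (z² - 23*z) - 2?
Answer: -1/78 ≈ -0.012821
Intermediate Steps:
o(z) = -2 + z² - 23*z
1/o(4) = 1/(-2 + 4² - 23*4) = 1/(-2 + 16 - 92) = 1/(-78) = -1/78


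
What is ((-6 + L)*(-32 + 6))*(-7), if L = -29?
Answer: -6370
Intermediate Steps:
((-6 + L)*(-32 + 6))*(-7) = ((-6 - 29)*(-32 + 6))*(-7) = -35*(-26)*(-7) = 910*(-7) = -6370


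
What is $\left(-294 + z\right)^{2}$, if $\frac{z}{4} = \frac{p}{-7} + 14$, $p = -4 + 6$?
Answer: $\frac{2802276}{49} \approx 57189.0$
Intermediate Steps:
$p = 2$
$z = \frac{384}{7}$ ($z = 4 \left(\frac{1}{-7} \cdot 2 + 14\right) = 4 \left(\left(- \frac{1}{7}\right) 2 + 14\right) = 4 \left(- \frac{2}{7} + 14\right) = 4 \cdot \frac{96}{7} = \frac{384}{7} \approx 54.857$)
$\left(-294 + z\right)^{2} = \left(-294 + \frac{384}{7}\right)^{2} = \left(- \frac{1674}{7}\right)^{2} = \frac{2802276}{49}$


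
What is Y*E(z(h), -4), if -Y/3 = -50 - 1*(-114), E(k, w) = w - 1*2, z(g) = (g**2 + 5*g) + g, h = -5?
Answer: 1152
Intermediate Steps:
z(g) = g**2 + 6*g
E(k, w) = -2 + w (E(k, w) = w - 2 = -2 + w)
Y = -192 (Y = -3*(-50 - 1*(-114)) = -3*(-50 + 114) = -3*64 = -192)
Y*E(z(h), -4) = -192*(-2 - 4) = -192*(-6) = 1152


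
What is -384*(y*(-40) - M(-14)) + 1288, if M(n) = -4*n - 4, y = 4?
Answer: 82696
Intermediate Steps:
M(n) = -4 - 4*n
-384*(y*(-40) - M(-14)) + 1288 = -384*(4*(-40) - (-4 - 4*(-14))) + 1288 = -384*(-160 - (-4 + 56)) + 1288 = -384*(-160 - 1*52) + 1288 = -384*(-160 - 52) + 1288 = -384*(-212) + 1288 = 81408 + 1288 = 82696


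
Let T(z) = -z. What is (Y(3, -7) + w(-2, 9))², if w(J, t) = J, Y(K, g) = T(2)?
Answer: 16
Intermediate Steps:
Y(K, g) = -2 (Y(K, g) = -1*2 = -2)
(Y(3, -7) + w(-2, 9))² = (-2 - 2)² = (-4)² = 16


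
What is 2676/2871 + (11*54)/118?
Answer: 336857/56463 ≈ 5.9660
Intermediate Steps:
2676/2871 + (11*54)/118 = 2676*(1/2871) + 594*(1/118) = 892/957 + 297/59 = 336857/56463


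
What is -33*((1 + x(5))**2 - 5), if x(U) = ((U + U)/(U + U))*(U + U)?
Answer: -3828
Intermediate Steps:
x(U) = 2*U (x(U) = ((2*U)/((2*U)))*(2*U) = ((2*U)*(1/(2*U)))*(2*U) = 1*(2*U) = 2*U)
-33*((1 + x(5))**2 - 5) = -33*((1 + 2*5)**2 - 5) = -33*((1 + 10)**2 - 5) = -33*(11**2 - 5) = -33*(121 - 5) = -33*116 = -3828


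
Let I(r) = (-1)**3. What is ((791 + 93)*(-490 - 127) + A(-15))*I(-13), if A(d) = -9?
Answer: 545437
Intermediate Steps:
I(r) = -1
((791 + 93)*(-490 - 127) + A(-15))*I(-13) = ((791 + 93)*(-490 - 127) - 9)*(-1) = (884*(-617) - 9)*(-1) = (-545428 - 9)*(-1) = -545437*(-1) = 545437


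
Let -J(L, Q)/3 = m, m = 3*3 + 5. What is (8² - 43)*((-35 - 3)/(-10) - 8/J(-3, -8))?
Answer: 419/5 ≈ 83.800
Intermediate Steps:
m = 14 (m = 9 + 5 = 14)
J(L, Q) = -42 (J(L, Q) = -3*14 = -42)
(8² - 43)*((-35 - 3)/(-10) - 8/J(-3, -8)) = (8² - 43)*((-35 - 3)/(-10) - 8/(-42)) = (64 - 43)*(-38*(-⅒) - 8*(-1/42)) = 21*(19/5 + 4/21) = 21*(419/105) = 419/5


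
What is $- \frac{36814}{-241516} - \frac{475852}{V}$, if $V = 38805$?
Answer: $- \frac{4365280937}{360462630} \approx -12.11$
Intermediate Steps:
$- \frac{36814}{-241516} - \frac{475852}{V} = - \frac{36814}{-241516} - \frac{475852}{38805} = \left(-36814\right) \left(- \frac{1}{241516}\right) - \frac{36604}{2985} = \frac{18407}{120758} - \frac{36604}{2985} = - \frac{4365280937}{360462630}$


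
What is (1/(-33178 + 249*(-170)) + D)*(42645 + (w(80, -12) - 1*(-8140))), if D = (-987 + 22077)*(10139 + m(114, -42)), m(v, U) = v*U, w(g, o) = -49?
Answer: 108083831370779796/18877 ≈ 5.7257e+12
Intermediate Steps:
m(v, U) = U*v
D = 112852590 (D = (-987 + 22077)*(10139 - 42*114) = 21090*(10139 - 4788) = 21090*5351 = 112852590)
(1/(-33178 + 249*(-170)) + D)*(42645 + (w(80, -12) - 1*(-8140))) = (1/(-33178 + 249*(-170)) + 112852590)*(42645 + (-49 - 1*(-8140))) = (1/(-33178 - 42330) + 112852590)*(42645 + (-49 + 8140)) = (1/(-75508) + 112852590)*(42645 + 8091) = (-1/75508 + 112852590)*50736 = (8521273365719/75508)*50736 = 108083831370779796/18877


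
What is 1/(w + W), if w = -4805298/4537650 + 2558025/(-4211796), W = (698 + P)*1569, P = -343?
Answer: 1061758673300/591392502992675919 ≈ 1.7954e-6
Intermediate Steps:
W = 556995 (W = (698 - 343)*1569 = 355*1569 = 556995)
w = -1769242057581/1061758673300 (w = -4805298*1/4537650 + 2558025*(-1/4211796) = -800883/756275 - 852675/1403932 = -1769242057581/1061758673300 ≈ -1.6663)
1/(w + W) = 1/(-1769242057581/1061758673300 + 556995) = 1/(591392502992675919/1061758673300) = 1061758673300/591392502992675919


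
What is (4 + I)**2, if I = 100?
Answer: 10816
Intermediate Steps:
(4 + I)**2 = (4 + 100)**2 = 104**2 = 10816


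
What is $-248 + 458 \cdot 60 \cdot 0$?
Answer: $-248$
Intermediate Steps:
$-248 + 458 \cdot 60 \cdot 0 = -248 + 458 \cdot 0 = -248 + 0 = -248$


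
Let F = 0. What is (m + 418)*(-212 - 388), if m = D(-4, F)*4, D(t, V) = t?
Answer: -241200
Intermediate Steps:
m = -16 (m = -4*4 = -16)
(m + 418)*(-212 - 388) = (-16 + 418)*(-212 - 388) = 402*(-600) = -241200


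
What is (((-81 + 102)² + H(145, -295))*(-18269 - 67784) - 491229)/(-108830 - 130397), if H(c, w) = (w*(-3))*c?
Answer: 11081191827/239227 ≈ 46321.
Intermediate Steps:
H(c, w) = -3*c*w (H(c, w) = (-3*w)*c = -3*c*w)
(((-81 + 102)² + H(145, -295))*(-18269 - 67784) - 491229)/(-108830 - 130397) = (((-81 + 102)² - 3*145*(-295))*(-18269 - 67784) - 491229)/(-108830 - 130397) = ((21² + 128325)*(-86053) - 491229)/(-239227) = ((441 + 128325)*(-86053) - 491229)*(-1/239227) = (128766*(-86053) - 491229)*(-1/239227) = (-11080700598 - 491229)*(-1/239227) = -11081191827*(-1/239227) = 11081191827/239227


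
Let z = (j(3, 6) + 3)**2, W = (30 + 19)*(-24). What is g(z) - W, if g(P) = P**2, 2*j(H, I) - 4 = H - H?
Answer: 1801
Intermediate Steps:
W = -1176 (W = 49*(-24) = -1176)
j(H, I) = 2 (j(H, I) = 2 + (H - H)/2 = 2 + (1/2)*0 = 2 + 0 = 2)
z = 25 (z = (2 + 3)**2 = 5**2 = 25)
g(z) - W = 25**2 - 1*(-1176) = 625 + 1176 = 1801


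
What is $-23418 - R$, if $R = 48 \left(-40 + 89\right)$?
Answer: $-25770$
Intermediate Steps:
$R = 2352$ ($R = 48 \cdot 49 = 2352$)
$-23418 - R = -23418 - 2352 = -25770$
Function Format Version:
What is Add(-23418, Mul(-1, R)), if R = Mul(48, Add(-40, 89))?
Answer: -25770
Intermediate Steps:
R = 2352 (R = Mul(48, 49) = 2352)
Add(-23418, Mul(-1, R)) = Add(-23418, Mul(-1, 2352)) = Add(-23418, -2352) = -25770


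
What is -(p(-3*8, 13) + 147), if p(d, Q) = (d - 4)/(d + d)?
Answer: -1771/12 ≈ -147.58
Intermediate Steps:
p(d, Q) = (-4 + d)/(2*d) (p(d, Q) = (-4 + d)/((2*d)) = (-4 + d)*(1/(2*d)) = (-4 + d)/(2*d))
-(p(-3*8, 13) + 147) = -((-4 - 3*8)/(2*((-3*8))) + 147) = -((½)*(-4 - 24)/(-24) + 147) = -((½)*(-1/24)*(-28) + 147) = -(7/12 + 147) = -1*1771/12 = -1771/12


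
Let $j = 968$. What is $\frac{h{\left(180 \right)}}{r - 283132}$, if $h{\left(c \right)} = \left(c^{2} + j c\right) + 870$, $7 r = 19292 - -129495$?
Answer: $- \frac{1452570}{1833137} \approx -0.7924$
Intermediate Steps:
$r = \frac{148787}{7}$ ($r = \frac{19292 - -129495}{7} = \frac{19292 + 129495}{7} = \frac{1}{7} \cdot 148787 = \frac{148787}{7} \approx 21255.0$)
$h{\left(c \right)} = 870 + c^{2} + 968 c$ ($h{\left(c \right)} = \left(c^{2} + 968 c\right) + 870 = 870 + c^{2} + 968 c$)
$\frac{h{\left(180 \right)}}{r - 283132} = \frac{870 + 180^{2} + 968 \cdot 180}{\frac{148787}{7} - 283132} = \frac{870 + 32400 + 174240}{\frac{148787}{7} - 283132} = \frac{207510}{- \frac{1833137}{7}} = 207510 \left(- \frac{7}{1833137}\right) = - \frac{1452570}{1833137}$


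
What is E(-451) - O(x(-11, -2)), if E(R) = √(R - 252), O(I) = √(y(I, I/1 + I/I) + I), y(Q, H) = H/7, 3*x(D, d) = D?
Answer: I*(√703 - √1785/21) ≈ 24.502*I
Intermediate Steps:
x(D, d) = D/3
y(Q, H) = H/7 (y(Q, H) = H*(⅐) = H/7)
O(I) = √(⅐ + 8*I/7) (O(I) = √((I/1 + I/I)/7 + I) = √((I*1 + 1)/7 + I) = √((I + 1)/7 + I) = √((1 + I)/7 + I) = √((⅐ + I/7) + I) = √(⅐ + 8*I/7))
E(R) = √(-252 + R)
E(-451) - O(x(-11, -2)) = √(-252 - 451) - √(7 + 56*((⅓)*(-11)))/7 = √(-703) - √(7 + 56*(-11/3))/7 = I*√703 - √(7 - 616/3)/7 = I*√703 - √(-595/3)/7 = I*√703 - I*√1785/3/7 = I*√703 - I*√1785/21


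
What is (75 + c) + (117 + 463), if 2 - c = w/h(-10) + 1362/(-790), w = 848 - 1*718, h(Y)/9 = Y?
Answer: 2346899/3555 ≈ 660.17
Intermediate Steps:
h(Y) = 9*Y
w = 130 (w = 848 - 718 = 130)
c = 18374/3555 (c = 2 - (130/((9*(-10))) + 1362/(-790)) = 2 - (130/(-90) + 1362*(-1/790)) = 2 - (130*(-1/90) - 681/395) = 2 - (-13/9 - 681/395) = 2 - 1*(-11264/3555) = 2 + 11264/3555 = 18374/3555 ≈ 5.1685)
(75 + c) + (117 + 463) = (75 + 18374/3555) + (117 + 463) = 284999/3555 + 580 = 2346899/3555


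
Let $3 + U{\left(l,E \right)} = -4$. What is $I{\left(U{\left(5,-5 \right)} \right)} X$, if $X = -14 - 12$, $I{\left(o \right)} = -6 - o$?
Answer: $-26$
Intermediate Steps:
$U{\left(l,E \right)} = -7$ ($U{\left(l,E \right)} = -3 - 4 = -7$)
$X = -26$
$I{\left(U{\left(5,-5 \right)} \right)} X = \left(-6 - -7\right) \left(-26\right) = \left(-6 + 7\right) \left(-26\right) = 1 \left(-26\right) = -26$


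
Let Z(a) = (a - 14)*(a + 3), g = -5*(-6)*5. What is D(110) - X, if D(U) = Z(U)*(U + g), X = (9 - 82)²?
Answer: 2815151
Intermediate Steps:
X = 5329 (X = (-73)² = 5329)
g = 150 (g = 30*5 = 150)
Z(a) = (-14 + a)*(3 + a)
D(U) = (150 + U)*(-42 + U² - 11*U) (D(U) = (-42 + U² - 11*U)*(U + 150) = (-42 + U² - 11*U)*(150 + U) = (150 + U)*(-42 + U² - 11*U))
D(110) - X = -(150 + 110)*(42 - 1*110² + 11*110) - 1*5329 = -1*260*(42 - 1*12100 + 1210) - 5329 = -1*260*(42 - 12100 + 1210) - 5329 = -1*260*(-10848) - 5329 = 2820480 - 5329 = 2815151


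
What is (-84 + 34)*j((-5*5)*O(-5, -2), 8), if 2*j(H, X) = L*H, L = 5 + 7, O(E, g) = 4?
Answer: 30000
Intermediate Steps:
L = 12
j(H, X) = 6*H (j(H, X) = (12*H)/2 = 6*H)
(-84 + 34)*j((-5*5)*O(-5, -2), 8) = (-84 + 34)*(6*(-5*5*4)) = -300*(-25*4) = -300*(-100) = -50*(-600) = 30000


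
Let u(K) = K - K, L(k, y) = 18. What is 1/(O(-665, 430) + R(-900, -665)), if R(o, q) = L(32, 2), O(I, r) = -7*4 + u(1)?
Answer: -⅒ ≈ -0.10000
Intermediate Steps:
u(K) = 0
O(I, r) = -28 (O(I, r) = -7*4 + 0 = -28 + 0 = -28)
R(o, q) = 18
1/(O(-665, 430) + R(-900, -665)) = 1/(-28 + 18) = 1/(-10) = -⅒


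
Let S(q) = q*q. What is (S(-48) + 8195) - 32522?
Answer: -22023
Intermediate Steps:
S(q) = q²
(S(-48) + 8195) - 32522 = ((-48)² + 8195) - 32522 = (2304 + 8195) - 32522 = 10499 - 32522 = -22023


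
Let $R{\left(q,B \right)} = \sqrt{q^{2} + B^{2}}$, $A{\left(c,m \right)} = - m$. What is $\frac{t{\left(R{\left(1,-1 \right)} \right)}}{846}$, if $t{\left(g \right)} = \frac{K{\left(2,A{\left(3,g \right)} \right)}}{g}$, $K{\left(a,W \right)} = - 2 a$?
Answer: $- \frac{\sqrt{2}}{423} \approx -0.0033433$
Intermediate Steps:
$R{\left(q,B \right)} = \sqrt{B^{2} + q^{2}}$
$t{\left(g \right)} = - \frac{4}{g}$ ($t{\left(g \right)} = \frac{\left(-2\right) 2}{g} = - \frac{4}{g}$)
$\frac{t{\left(R{\left(1,-1 \right)} \right)}}{846} = \frac{\left(-4\right) \frac{1}{\sqrt{\left(-1\right)^{2} + 1^{2}}}}{846} = - \frac{4}{\sqrt{1 + 1}} \cdot \frac{1}{846} = - \frac{4}{\sqrt{2}} \cdot \frac{1}{846} = - 4 \frac{\sqrt{2}}{2} \cdot \frac{1}{846} = - 2 \sqrt{2} \cdot \frac{1}{846} = - \frac{\sqrt{2}}{423}$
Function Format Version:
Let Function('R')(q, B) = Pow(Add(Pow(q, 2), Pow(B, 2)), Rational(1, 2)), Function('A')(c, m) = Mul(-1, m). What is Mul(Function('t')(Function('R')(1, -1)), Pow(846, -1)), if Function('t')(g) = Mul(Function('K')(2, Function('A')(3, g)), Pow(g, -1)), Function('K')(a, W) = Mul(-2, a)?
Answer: Mul(Rational(-1, 423), Pow(2, Rational(1, 2))) ≈ -0.0033433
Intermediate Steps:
Function('R')(q, B) = Pow(Add(Pow(B, 2), Pow(q, 2)), Rational(1, 2))
Function('t')(g) = Mul(-4, Pow(g, -1)) (Function('t')(g) = Mul(Mul(-2, 2), Pow(g, -1)) = Mul(-4, Pow(g, -1)))
Mul(Function('t')(Function('R')(1, -1)), Pow(846, -1)) = Mul(Mul(-4, Pow(Pow(Add(Pow(-1, 2), Pow(1, 2)), Rational(1, 2)), -1)), Pow(846, -1)) = Mul(Mul(-4, Pow(Pow(Add(1, 1), Rational(1, 2)), -1)), Rational(1, 846)) = Mul(Mul(-4, Pow(Pow(2, Rational(1, 2)), -1)), Rational(1, 846)) = Mul(Mul(-4, Mul(Rational(1, 2), Pow(2, Rational(1, 2)))), Rational(1, 846)) = Mul(Mul(-2, Pow(2, Rational(1, 2))), Rational(1, 846)) = Mul(Rational(-1, 423), Pow(2, Rational(1, 2)))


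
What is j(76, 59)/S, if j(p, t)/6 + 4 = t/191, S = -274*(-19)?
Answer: -2115/497173 ≈ -0.0042541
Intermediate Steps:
S = 5206
j(p, t) = -24 + 6*t/191 (j(p, t) = -24 + 6*(t/191) = -24 + 6*t/191)
j(76, 59)/S = (-24 + (6/191)*59)/5206 = (-24 + 354/191)*(1/5206) = -4230/191*1/5206 = -2115/497173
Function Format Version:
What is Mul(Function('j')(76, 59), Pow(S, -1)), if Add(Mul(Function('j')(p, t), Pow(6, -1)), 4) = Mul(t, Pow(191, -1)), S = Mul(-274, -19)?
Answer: Rational(-2115, 497173) ≈ -0.0042541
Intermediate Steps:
S = 5206
Function('j')(p, t) = Add(-24, Mul(Rational(6, 191), t)) (Function('j')(p, t) = Add(-24, Mul(6, Mul(t, Pow(191, -1)))) = Add(-24, Mul(6, Mul(t, Rational(1, 191)))) = Add(-24, Mul(6, Mul(Rational(1, 191), t))) = Add(-24, Mul(Rational(6, 191), t)))
Mul(Function('j')(76, 59), Pow(S, -1)) = Mul(Add(-24, Mul(Rational(6, 191), 59)), Pow(5206, -1)) = Mul(Add(-24, Rational(354, 191)), Rational(1, 5206)) = Mul(Rational(-4230, 191), Rational(1, 5206)) = Rational(-2115, 497173)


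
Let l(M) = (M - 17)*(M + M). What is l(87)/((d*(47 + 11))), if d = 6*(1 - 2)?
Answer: -35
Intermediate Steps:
d = -6 (d = 6*(-1) = -6)
l(M) = 2*M*(-17 + M) (l(M) = (-17 + M)*(2*M) = 2*M*(-17 + M))
l(87)/((d*(47 + 11))) = (2*87*(-17 + 87))/((-6*(47 + 11))) = (2*87*70)/((-6*58)) = 12180/(-348) = 12180*(-1/348) = -35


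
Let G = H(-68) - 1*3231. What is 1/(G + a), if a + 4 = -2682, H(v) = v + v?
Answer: -1/6053 ≈ -0.00016521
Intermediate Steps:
H(v) = 2*v
a = -2686 (a = -4 - 2682 = -2686)
G = -3367 (G = 2*(-68) - 1*3231 = -136 - 3231 = -3367)
1/(G + a) = 1/(-3367 - 2686) = 1/(-6053) = -1/6053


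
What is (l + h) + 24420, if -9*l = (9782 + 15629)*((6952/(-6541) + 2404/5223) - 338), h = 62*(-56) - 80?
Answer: 300368174463242/307472787 ≈ 9.7689e+5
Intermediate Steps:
h = -3552 (h = -3472 - 80 = -3552)
l = 293951832344126/307472787 (l = -(9782 + 15629)*((6952/(-6541) + 2404/5223) - 338)/9 = -25411*((6952*(-1/6541) + 2404*(1/5223)) - 338)/9 = -25411*((-6952/6541 + 2404/5223) - 338)/9 = -25411*(-20585732/34163643 - 338)/9 = -25411*(-11567897066)/(9*34163643) = -⅑*(-293951832344126/34163643) = 293951832344126/307472787 ≈ 9.5603e+5)
(l + h) + 24420 = (293951832344126/307472787 - 3552) + 24420 = 292859689004702/307472787 + 24420 = 300368174463242/307472787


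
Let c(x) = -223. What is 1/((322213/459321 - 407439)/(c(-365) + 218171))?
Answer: -50054046654/93572483353 ≈ -0.53492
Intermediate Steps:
1/((322213/459321 - 407439)/(c(-365) + 218171)) = 1/((322213/459321 - 407439)/(-223 + 218171)) = 1/((322213*(1/459321) - 407439)/217948) = 1/((322213/459321 - 407439)*(1/217948)) = 1/(-187144966706/459321*1/217948) = 1/(-93572483353/50054046654) = -50054046654/93572483353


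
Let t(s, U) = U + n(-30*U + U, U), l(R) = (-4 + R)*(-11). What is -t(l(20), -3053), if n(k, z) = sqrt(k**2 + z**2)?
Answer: 3053 - 3053*sqrt(842) ≈ -85537.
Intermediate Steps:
l(R) = 44 - 11*R
t(s, U) = U + sqrt(842)*sqrt(U**2) (t(s, U) = U + sqrt((-30*U + U)**2 + U**2) = U + sqrt((-29*U)**2 + U**2) = U + sqrt(841*U**2 + U**2) = U + sqrt(842*U**2) = U + sqrt(842)*sqrt(U**2))
-t(l(20), -3053) = -(-3053 + sqrt(842)*sqrt((-3053)**2)) = -(-3053 + sqrt(842)*sqrt(9320809)) = -(-3053 + sqrt(842)*3053) = -(-3053 + 3053*sqrt(842)) = 3053 - 3053*sqrt(842)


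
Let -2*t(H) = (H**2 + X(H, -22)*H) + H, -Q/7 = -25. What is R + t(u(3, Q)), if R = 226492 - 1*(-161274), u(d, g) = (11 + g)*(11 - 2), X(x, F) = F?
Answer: -995795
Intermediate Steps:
Q = 175 (Q = -7*(-25) = 175)
u(d, g) = 99 + 9*g (u(d, g) = (11 + g)*9 = 99 + 9*g)
t(H) = -H**2/2 + 21*H/2 (t(H) = -((H**2 - 22*H) + H)/2 = -(H**2 - 21*H)/2 = -H**2/2 + 21*H/2)
R = 387766 (R = 226492 + 161274 = 387766)
R + t(u(3, Q)) = 387766 + (99 + 9*175)*(21 - (99 + 9*175))/2 = 387766 + (99 + 1575)*(21 - (99 + 1575))/2 = 387766 + (1/2)*1674*(21 - 1*1674) = 387766 + (1/2)*1674*(21 - 1674) = 387766 + (1/2)*1674*(-1653) = 387766 - 1383561 = -995795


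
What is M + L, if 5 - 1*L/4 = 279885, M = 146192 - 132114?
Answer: -1105442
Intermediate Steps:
M = 14078
L = -1119520 (L = 20 - 4*279885 = 20 - 1119540 = -1119520)
M + L = 14078 - 1119520 = -1105442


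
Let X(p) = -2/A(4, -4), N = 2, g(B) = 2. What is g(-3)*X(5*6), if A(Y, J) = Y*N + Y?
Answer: -1/3 ≈ -0.33333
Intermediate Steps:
A(Y, J) = 3*Y (A(Y, J) = Y*2 + Y = 2*Y + Y = 3*Y)
X(p) = -1/6 (X(p) = -2/(3*4) = -2/12 = -2*1/12 = -1/6)
g(-3)*X(5*6) = 2*(-1/6) = -1/3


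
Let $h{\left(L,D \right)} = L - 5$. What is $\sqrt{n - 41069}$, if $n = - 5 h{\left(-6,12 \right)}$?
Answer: $i \sqrt{41014} \approx 202.52 i$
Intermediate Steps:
$h{\left(L,D \right)} = -5 + L$
$n = 55$ ($n = - 5 \left(-5 - 6\right) = \left(-5\right) \left(-11\right) = 55$)
$\sqrt{n - 41069} = \sqrt{55 - 41069} = \sqrt{-41014} = i \sqrt{41014}$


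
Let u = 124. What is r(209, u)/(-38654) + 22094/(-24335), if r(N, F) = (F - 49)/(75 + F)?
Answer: -169952098849/187188372910 ≈ -0.90792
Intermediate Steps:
r(N, F) = (-49 + F)/(75 + F)
r(209, u)/(-38654) + 22094/(-24335) = ((-49 + 124)/(75 + 124))/(-38654) + 22094/(-24335) = (75/199)*(-1/38654) + 22094*(-1/24335) = ((1/199)*75)*(-1/38654) - 22094/24335 = (75/199)*(-1/38654) - 22094/24335 = -75/7692146 - 22094/24335 = -169952098849/187188372910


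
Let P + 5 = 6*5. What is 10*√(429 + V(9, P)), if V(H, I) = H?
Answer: 10*√438 ≈ 209.28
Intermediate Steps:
P = 25 (P = -5 + 6*5 = -5 + 30 = 25)
10*√(429 + V(9, P)) = 10*√(429 + 9) = 10*√438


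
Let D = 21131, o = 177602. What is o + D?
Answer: 198733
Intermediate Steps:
o + D = 177602 + 21131 = 198733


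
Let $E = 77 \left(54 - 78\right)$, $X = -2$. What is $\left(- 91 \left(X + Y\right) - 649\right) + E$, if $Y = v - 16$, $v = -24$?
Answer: $1325$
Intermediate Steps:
$Y = -40$ ($Y = -24 - 16 = -40$)
$E = -1848$ ($E = 77 \left(-24\right) = -1848$)
$\left(- 91 \left(X + Y\right) - 649\right) + E = \left(- 91 \left(-2 - 40\right) - 649\right) - 1848 = \left(\left(-91\right) \left(-42\right) - 649\right) - 1848 = \left(3822 - 649\right) - 1848 = 3173 - 1848 = 1325$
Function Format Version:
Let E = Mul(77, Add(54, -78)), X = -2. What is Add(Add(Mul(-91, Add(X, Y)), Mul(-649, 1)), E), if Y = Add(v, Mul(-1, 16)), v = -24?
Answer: 1325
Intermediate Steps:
Y = -40 (Y = Add(-24, Mul(-1, 16)) = Add(-24, -16) = -40)
E = -1848 (E = Mul(77, -24) = -1848)
Add(Add(Mul(-91, Add(X, Y)), Mul(-649, 1)), E) = Add(Add(Mul(-91, Add(-2, -40)), Mul(-649, 1)), -1848) = Add(Add(Mul(-91, -42), -649), -1848) = Add(Add(3822, -649), -1848) = Add(3173, -1848) = 1325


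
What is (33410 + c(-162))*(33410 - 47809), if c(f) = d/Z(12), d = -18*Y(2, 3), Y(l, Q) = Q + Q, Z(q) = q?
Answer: -480940999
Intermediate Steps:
Y(l, Q) = 2*Q
d = -108 (d = -36*3 = -18*6 = -108)
c(f) = -9 (c(f) = -108/12 = -108*1/12 = -9)
(33410 + c(-162))*(33410 - 47809) = (33410 - 9)*(33410 - 47809) = 33401*(-14399) = -480940999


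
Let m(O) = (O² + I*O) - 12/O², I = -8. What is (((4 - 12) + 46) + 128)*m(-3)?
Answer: 15770/3 ≈ 5256.7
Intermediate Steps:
m(O) = O² - 12/O² - 8*O (m(O) = (O² - 8*O) - 12/O² = O² - 12/O² - 8*O)
(((4 - 12) + 46) + 128)*m(-3) = (((4 - 12) + 46) + 128)*((-12 + (-3)³*(-8 - 3))/(-3)²) = ((-8 + 46) + 128)*((-12 - 27*(-11))/9) = (38 + 128)*((-12 + 297)/9) = 166*((⅑)*285) = 166*(95/3) = 15770/3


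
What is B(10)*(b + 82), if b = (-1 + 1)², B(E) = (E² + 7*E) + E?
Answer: 14760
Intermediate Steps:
B(E) = E² + 8*E
b = 0 (b = 0² = 0)
B(10)*(b + 82) = (10*(8 + 10))*(0 + 82) = (10*18)*82 = 180*82 = 14760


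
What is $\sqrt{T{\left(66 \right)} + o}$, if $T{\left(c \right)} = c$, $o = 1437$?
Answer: $3 \sqrt{167} \approx 38.769$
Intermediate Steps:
$\sqrt{T{\left(66 \right)} + o} = \sqrt{66 + 1437} = \sqrt{1503} = 3 \sqrt{167}$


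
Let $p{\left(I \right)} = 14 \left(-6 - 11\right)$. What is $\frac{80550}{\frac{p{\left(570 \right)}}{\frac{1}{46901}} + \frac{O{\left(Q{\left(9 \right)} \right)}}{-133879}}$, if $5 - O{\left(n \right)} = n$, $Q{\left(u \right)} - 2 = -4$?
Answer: $- \frac{3594651150}{498138679003} \approx -0.0072162$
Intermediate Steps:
$Q{\left(u \right)} = -2$ ($Q{\left(u \right)} = 2 - 4 = -2$)
$p{\left(I \right)} = -238$ ($p{\left(I \right)} = 14 \left(-17\right) = -238$)
$O{\left(n \right)} = 5 - n$
$\frac{80550}{\frac{p{\left(570 \right)}}{\frac{1}{46901}} + \frac{O{\left(Q{\left(9 \right)} \right)}}{-133879}} = \frac{80550}{- \frac{238}{\frac{1}{46901}} + \frac{5 - -2}{-133879}} = \frac{80550}{- 238 \frac{1}{\frac{1}{46901}} + \left(5 + 2\right) \left(- \frac{1}{133879}\right)} = \frac{80550}{\left(-238\right) 46901 + 7 \left(- \frac{1}{133879}\right)} = \frac{80550}{-11162438 - \frac{7}{133879}} = \frac{80550}{- \frac{1494416037009}{133879}} = 80550 \left(- \frac{133879}{1494416037009}\right) = - \frac{3594651150}{498138679003}$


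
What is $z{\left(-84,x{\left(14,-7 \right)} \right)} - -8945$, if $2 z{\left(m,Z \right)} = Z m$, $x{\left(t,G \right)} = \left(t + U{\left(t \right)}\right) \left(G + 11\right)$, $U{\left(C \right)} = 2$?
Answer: $6257$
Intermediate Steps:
$x{\left(t,G \right)} = \left(2 + t\right) \left(11 + G\right)$ ($x{\left(t,G \right)} = \left(t + 2\right) \left(G + 11\right) = \left(2 + t\right) \left(11 + G\right)$)
$z{\left(m,Z \right)} = \frac{Z m}{2}$
$z{\left(-84,x{\left(14,-7 \right)} \right)} - -8945 = \frac{1}{2} \left(22 + 2 \left(-7\right) + 11 \cdot 14 - 98\right) \left(-84\right) - -8945 = \frac{1}{2} \left(22 - 14 + 154 - 98\right) \left(-84\right) + \left(-7994 + 16939\right) = \frac{1}{2} \cdot 64 \left(-84\right) + 8945 = -2688 + 8945 = 6257$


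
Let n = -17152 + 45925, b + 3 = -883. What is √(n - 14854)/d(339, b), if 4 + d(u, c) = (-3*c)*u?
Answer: √13919/901058 ≈ 0.00013093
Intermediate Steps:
b = -886 (b = -3 - 883 = -886)
d(u, c) = -4 - 3*c*u (d(u, c) = -4 + (-3*c)*u = -4 - 3*c*u)
n = 28773
√(n - 14854)/d(339, b) = √(28773 - 14854)/(-4 - 3*(-886)*339) = √13919/(-4 + 901062) = √13919/901058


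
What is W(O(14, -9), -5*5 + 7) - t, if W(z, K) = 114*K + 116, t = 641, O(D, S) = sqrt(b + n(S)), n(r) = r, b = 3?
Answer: -2577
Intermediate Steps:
O(D, S) = sqrt(3 + S)
W(z, K) = 116 + 114*K
W(O(14, -9), -5*5 + 7) - t = (116 + 114*(-5*5 + 7)) - 1*641 = (116 + 114*(-25 + 7)) - 641 = (116 + 114*(-18)) - 641 = (116 - 2052) - 641 = -1936 - 641 = -2577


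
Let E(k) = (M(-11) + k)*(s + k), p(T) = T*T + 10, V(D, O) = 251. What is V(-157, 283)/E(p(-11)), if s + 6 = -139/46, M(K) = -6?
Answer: 11546/701375 ≈ 0.016462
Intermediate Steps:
s = -415/46 (s = -6 - 139/46 = -415/46 ≈ -9.0217)
p(T) = 10 + T² (p(T) = T² + 10 = 10 + T²)
E(k) = (-6 + k)*(-415/46 + k)
V(-157, 283)/E(p(-11)) = 251/(1245/23 + (10 + (-11)²)² - 691*(10 + (-11)²)/46) = 251/(1245/23 + (10 + 121)² - 691*(10 + 121)/46) = 251/(1245/23 + 131² - 691/46*131) = 251/(1245/23 + 17161 - 90521/46) = 251/(701375/46) = 251*(46/701375) = 11546/701375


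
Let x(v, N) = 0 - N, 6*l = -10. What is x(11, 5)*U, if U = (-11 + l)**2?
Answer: -7220/9 ≈ -802.22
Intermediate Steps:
l = -5/3 (l = (1/6)*(-10) = -5/3 ≈ -1.6667)
x(v, N) = -N
U = 1444/9 (U = (-11 - 5/3)**2 = (-38/3)**2 = 1444/9 ≈ 160.44)
x(11, 5)*U = -1*5*(1444/9) = -5*1444/9 = -7220/9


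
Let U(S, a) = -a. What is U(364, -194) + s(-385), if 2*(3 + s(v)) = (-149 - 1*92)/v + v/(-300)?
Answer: 1773661/9240 ≈ 191.95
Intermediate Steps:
s(v) = -3 - 241/(2*v) - v/600 (s(v) = -3 + ((-149 - 1*92)/v + v/(-300))/2 = -3 + ((-149 - 92)/v + v*(-1/300))/2 = -3 + (-241/v - v/300)/2 = -3 + (-241/(2*v) - v/600) = -3 - 241/(2*v) - v/600)
U(364, -194) + s(-385) = -1*(-194) + (1/600)*(-72300 - 1*(-385)*(1800 - 385))/(-385) = 194 + (1/600)*(-1/385)*(-72300 - 1*(-385)*1415) = 194 + (1/600)*(-1/385)*(-72300 + 544775) = 194 + (1/600)*(-1/385)*472475 = 194 - 18899/9240 = 1773661/9240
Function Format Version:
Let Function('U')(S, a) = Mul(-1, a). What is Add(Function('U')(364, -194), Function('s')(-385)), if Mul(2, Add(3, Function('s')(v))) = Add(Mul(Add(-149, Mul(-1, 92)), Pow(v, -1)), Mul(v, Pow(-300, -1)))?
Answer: Rational(1773661, 9240) ≈ 191.95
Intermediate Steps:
Function('s')(v) = Add(-3, Mul(Rational(-241, 2), Pow(v, -1)), Mul(Rational(-1, 600), v)) (Function('s')(v) = Add(-3, Mul(Rational(1, 2), Add(Mul(Add(-149, Mul(-1, 92)), Pow(v, -1)), Mul(v, Pow(-300, -1))))) = Add(-3, Mul(Rational(1, 2), Add(Mul(Add(-149, -92), Pow(v, -1)), Mul(v, Rational(-1, 300))))) = Add(-3, Mul(Rational(1, 2), Add(Mul(-241, Pow(v, -1)), Mul(Rational(-1, 300), v)))) = Add(-3, Add(Mul(Rational(-241, 2), Pow(v, -1)), Mul(Rational(-1, 600), v))) = Add(-3, Mul(Rational(-241, 2), Pow(v, -1)), Mul(Rational(-1, 600), v)))
Add(Function('U')(364, -194), Function('s')(-385)) = Add(Mul(-1, -194), Mul(Rational(1, 600), Pow(-385, -1), Add(-72300, Mul(-1, -385, Add(1800, -385))))) = Add(194, Mul(Rational(1, 600), Rational(-1, 385), Add(-72300, Mul(-1, -385, 1415)))) = Add(194, Mul(Rational(1, 600), Rational(-1, 385), Add(-72300, 544775))) = Add(194, Mul(Rational(1, 600), Rational(-1, 385), 472475)) = Add(194, Rational(-18899, 9240)) = Rational(1773661, 9240)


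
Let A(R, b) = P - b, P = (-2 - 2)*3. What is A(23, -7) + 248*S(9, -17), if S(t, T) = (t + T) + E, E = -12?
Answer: -4965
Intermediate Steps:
S(t, T) = -12 + T + t (S(t, T) = (t + T) - 12 = (T + t) - 12 = -12 + T + t)
P = -12 (P = -4*3 = -12)
A(R, b) = -12 - b
A(23, -7) + 248*S(9, -17) = (-12 - 1*(-7)) + 248*(-12 - 17 + 9) = (-12 + 7) + 248*(-20) = -5 - 4960 = -4965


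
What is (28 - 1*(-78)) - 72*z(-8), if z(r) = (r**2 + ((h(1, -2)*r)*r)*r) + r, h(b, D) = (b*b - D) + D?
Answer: 32938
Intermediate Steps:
h(b, D) = b**2 (h(b, D) = (b**2 - D) + D = b**2)
z(r) = r + r**2 + r**3 (z(r) = (r**2 + ((1**2*r)*r)*r) + r = (r**2 + ((1*r)*r)*r) + r = (r**2 + (r*r)*r) + r = (r**2 + r**2*r) + r = (r**2 + r**3) + r = r + r**2 + r**3)
(28 - 1*(-78)) - 72*z(-8) = (28 - 1*(-78)) - (-576)*(1 - 8 + (-8)**2) = (28 + 78) - (-576)*(1 - 8 + 64) = 106 - (-576)*57 = 106 - 72*(-456) = 106 + 32832 = 32938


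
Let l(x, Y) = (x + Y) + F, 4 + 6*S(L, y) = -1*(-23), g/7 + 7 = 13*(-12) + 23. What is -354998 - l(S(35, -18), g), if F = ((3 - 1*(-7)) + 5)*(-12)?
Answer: -2123047/6 ≈ -3.5384e+5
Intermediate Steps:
g = -980 (g = -49 + 7*(13*(-12) + 23) = -49 + 7*(-156 + 23) = -49 + 7*(-133) = -49 - 931 = -980)
F = -180 (F = ((3 + 7) + 5)*(-12) = (10 + 5)*(-12) = 15*(-12) = -180)
S(L, y) = 19/6 (S(L, y) = -⅔ + (-1*(-23))/6 = -⅔ + (⅙)*23 = -⅔ + 23/6 = 19/6)
l(x, Y) = -180 + Y + x (l(x, Y) = (x + Y) - 180 = (Y + x) - 180 = -180 + Y + x)
-354998 - l(S(35, -18), g) = -354998 - (-180 - 980 + 19/6) = -354998 - 1*(-6941/6) = -354998 + 6941/6 = -2123047/6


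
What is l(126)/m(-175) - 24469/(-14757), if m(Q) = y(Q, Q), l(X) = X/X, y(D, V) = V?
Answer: 4267318/2582475 ≈ 1.6524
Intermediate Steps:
l(X) = 1
m(Q) = Q
l(126)/m(-175) - 24469/(-14757) = 1/(-175) - 24469/(-14757) = 1*(-1/175) - 24469*(-1/14757) = -1/175 + 24469/14757 = 4267318/2582475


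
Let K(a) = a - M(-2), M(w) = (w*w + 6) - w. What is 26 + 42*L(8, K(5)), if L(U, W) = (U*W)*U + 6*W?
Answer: -20554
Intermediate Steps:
M(w) = 6 + w² - w (M(w) = (w² + 6) - w = (6 + w²) - w = 6 + w² - w)
K(a) = -12 + a (K(a) = a - (6 + (-2)² - 1*(-2)) = a - (6 + 4 + 2) = a - 1*12 = a - 12 = -12 + a)
L(U, W) = 6*W + W*U² (L(U, W) = W*U² + 6*W = 6*W + W*U²)
26 + 42*L(8, K(5)) = 26 + 42*((-12 + 5)*(6 + 8²)) = 26 + 42*(-7*(6 + 64)) = 26 + 42*(-7*70) = 26 + 42*(-490) = 26 - 20580 = -20554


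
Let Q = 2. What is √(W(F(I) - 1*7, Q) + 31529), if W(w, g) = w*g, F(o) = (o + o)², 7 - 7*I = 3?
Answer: √1544363/7 ≈ 177.53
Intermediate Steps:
I = 4/7 (I = 1 - ⅐*3 = 1 - 3/7 = 4/7 ≈ 0.57143)
F(o) = 4*o² (F(o) = (2*o)² = 4*o²)
W(w, g) = g*w
√(W(F(I) - 1*7, Q) + 31529) = √(2*(4*(4/7)² - 1*7) + 31529) = √(2*(4*(16/49) - 7) + 31529) = √(2*(64/49 - 7) + 31529) = √(2*(-279/49) + 31529) = √(-558/49 + 31529) = √(1544363/49) = √1544363/7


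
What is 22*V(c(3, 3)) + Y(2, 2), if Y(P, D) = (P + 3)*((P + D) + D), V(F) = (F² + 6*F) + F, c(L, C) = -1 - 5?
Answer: -102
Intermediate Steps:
c(L, C) = -6
V(F) = F² + 7*F
Y(P, D) = (3 + P)*(P + 2*D) (Y(P, D) = (3 + P)*((D + P) + D) = (3 + P)*(P + 2*D))
22*V(c(3, 3)) + Y(2, 2) = 22*(-6*(7 - 6)) + (2² + 3*2 + 6*2 + 2*2*2) = 22*(-6*1) + (4 + 6 + 12 + 8) = 22*(-6) + 30 = -132 + 30 = -102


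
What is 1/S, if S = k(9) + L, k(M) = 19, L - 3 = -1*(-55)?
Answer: 1/77 ≈ 0.012987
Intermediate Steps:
L = 58 (L = 3 - 1*(-55) = 3 + 55 = 58)
S = 77 (S = 19 + 58 = 77)
1/S = 1/77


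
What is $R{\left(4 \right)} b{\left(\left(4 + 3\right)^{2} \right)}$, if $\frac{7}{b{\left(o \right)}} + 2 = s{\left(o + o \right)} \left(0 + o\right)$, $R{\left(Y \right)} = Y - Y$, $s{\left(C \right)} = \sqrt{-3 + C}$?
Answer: $0$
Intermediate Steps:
$R{\left(Y \right)} = 0$
$b{\left(o \right)} = \frac{7}{-2 + o \sqrt{-3 + 2 o}}$ ($b{\left(o \right)} = \frac{7}{-2 + \sqrt{-3 + \left(o + o\right)} \left(0 + o\right)} = \frac{7}{-2 + \sqrt{-3 + 2 o} o} = \frac{7}{-2 + o \sqrt{-3 + 2 o}}$)
$R{\left(4 \right)} b{\left(\left(4 + 3\right)^{2} \right)} = 0 \frac{7}{-2 + \left(4 + 3\right)^{2} \sqrt{-3 + 2 \left(4 + 3\right)^{2}}} = 0 \frac{7}{-2 + 7^{2} \sqrt{-3 + 2 \cdot 7^{2}}} = 0 \frac{7}{-2 + 49 \sqrt{-3 + 2 \cdot 49}} = 0 \frac{7}{-2 + 49 \sqrt{-3 + 98}} = 0 \frac{7}{-2 + 49 \sqrt{95}} = 0$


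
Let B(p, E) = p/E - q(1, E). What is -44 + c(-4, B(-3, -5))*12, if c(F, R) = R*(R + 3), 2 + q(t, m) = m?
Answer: 23068/25 ≈ 922.72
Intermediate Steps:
q(t, m) = -2 + m
B(p, E) = 2 - E + p/E (B(p, E) = p/E - (-2 + E) = p/E + (2 - E) = 2 - E + p/E)
c(F, R) = R*(3 + R)
-44 + c(-4, B(-3, -5))*12 = -44 + ((2 - 1*(-5) - 3/(-5))*(3 + (2 - 1*(-5) - 3/(-5))))*12 = -44 + ((2 + 5 - 3*(-1/5))*(3 + (2 + 5 - 3*(-1/5))))*12 = -44 + ((2 + 5 + 3/5)*(3 + (2 + 5 + 3/5)))*12 = -44 + (38*(3 + 38/5)/5)*12 = -44 + ((38/5)*(53/5))*12 = -44 + (2014/25)*12 = -44 + 24168/25 = 23068/25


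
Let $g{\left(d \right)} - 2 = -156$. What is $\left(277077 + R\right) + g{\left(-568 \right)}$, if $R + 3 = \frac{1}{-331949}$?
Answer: $\frac{91923317079}{331949} \approx 2.7692 \cdot 10^{5}$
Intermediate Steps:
$g{\left(d \right)} = -154$ ($g{\left(d \right)} = 2 - 156 = -154$)
$R = - \frac{995848}{331949}$ ($R = -3 + \frac{1}{-331949} = -3 - \frac{1}{331949} = - \frac{995848}{331949} \approx -3.0$)
$\left(277077 + R\right) + g{\left(-568 \right)} = \left(277077 - \frac{995848}{331949}\right) - 154 = \frac{91974437225}{331949} - 154 = \frac{91923317079}{331949}$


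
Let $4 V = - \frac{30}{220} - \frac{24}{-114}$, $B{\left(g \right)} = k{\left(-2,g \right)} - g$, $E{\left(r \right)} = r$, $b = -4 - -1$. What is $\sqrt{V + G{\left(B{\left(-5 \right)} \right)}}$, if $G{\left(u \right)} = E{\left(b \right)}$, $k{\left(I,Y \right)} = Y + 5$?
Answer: $\frac{i \sqrt{2083730}}{836} \approx 1.7267 i$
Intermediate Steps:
$k{\left(I,Y \right)} = 5 + Y$
$b = -3$ ($b = -4 + 1 = -3$)
$B{\left(g \right)} = 5$ ($B{\left(g \right)} = \left(5 + g\right) - g = 5$)
$G{\left(u \right)} = -3$
$V = \frac{31}{1672}$ ($V = \frac{- \frac{30}{220} - \frac{24}{-114}}{4} = \frac{\left(-30\right) \frac{1}{220} - - \frac{4}{19}}{4} = \frac{- \frac{3}{22} + \frac{4}{19}}{4} = \frac{1}{4} \cdot \frac{31}{418} = \frac{31}{1672} \approx 0.018541$)
$\sqrt{V + G{\left(B{\left(-5 \right)} \right)}} = \sqrt{\frac{31}{1672} - 3} = \sqrt{- \frac{4985}{1672}} = \frac{i \sqrt{2083730}}{836}$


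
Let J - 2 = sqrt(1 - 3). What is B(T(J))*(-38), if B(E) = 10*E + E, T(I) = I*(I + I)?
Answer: -1672 - 3344*I*sqrt(2) ≈ -1672.0 - 4729.1*I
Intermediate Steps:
J = 2 + I*sqrt(2) (J = 2 + sqrt(1 - 3) = 2 + sqrt(-2) = 2 + I*sqrt(2) ≈ 2.0 + 1.4142*I)
T(I) = 2*I**2 (T(I) = I*(2*I) = 2*I**2)
B(E) = 11*E
B(T(J))*(-38) = (11*(2*(2 + I*sqrt(2))**2))*(-38) = (22*(2 + I*sqrt(2))**2)*(-38) = -836*(2 + I*sqrt(2))**2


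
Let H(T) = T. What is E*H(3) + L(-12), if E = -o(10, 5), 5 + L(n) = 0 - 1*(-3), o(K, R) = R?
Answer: -17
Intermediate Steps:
L(n) = -2 (L(n) = -5 + (0 - 1*(-3)) = -5 + (0 + 3) = -5 + 3 = -2)
E = -5 (E = -1*5 = -5)
E*H(3) + L(-12) = -5*3 - 2 = -15 - 2 = -17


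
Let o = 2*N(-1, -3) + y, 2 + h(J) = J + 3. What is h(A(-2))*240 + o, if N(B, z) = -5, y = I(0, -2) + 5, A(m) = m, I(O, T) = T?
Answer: -247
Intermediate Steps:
h(J) = 1 + J (h(J) = -2 + (J + 3) = -2 + (3 + J) = 1 + J)
y = 3 (y = -2 + 5 = 3)
o = -7 (o = 2*(-5) + 3 = -10 + 3 = -7)
h(A(-2))*240 + o = (1 - 2)*240 - 7 = -1*240 - 7 = -240 - 7 = -247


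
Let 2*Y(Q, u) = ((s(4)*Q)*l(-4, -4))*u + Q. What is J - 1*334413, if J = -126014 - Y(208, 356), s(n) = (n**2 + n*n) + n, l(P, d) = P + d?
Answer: 10202381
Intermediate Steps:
s(n) = n + 2*n**2 (s(n) = (n**2 + n**2) + n = 2*n**2 + n = n + 2*n**2)
Y(Q, u) = Q/2 - 144*Q*u (Y(Q, u) = ((((4*(1 + 2*4))*Q)*(-4 - 4))*u + Q)/2 = ((((4*(1 + 8))*Q)*(-8))*u + Q)/2 = ((((4*9)*Q)*(-8))*u + Q)/2 = (((36*Q)*(-8))*u + Q)/2 = ((-288*Q)*u + Q)/2 = (-288*Q*u + Q)/2 = (Q - 288*Q*u)/2 = Q/2 - 144*Q*u)
J = 10536794 (J = -126014 - 208*(1 - 288*356)/2 = -126014 - 208*(1 - 102528)/2 = -126014 - 208*(-102527)/2 = -126014 - 1*(-10662808) = -126014 + 10662808 = 10536794)
J - 1*334413 = 10536794 - 1*334413 = 10536794 - 334413 = 10202381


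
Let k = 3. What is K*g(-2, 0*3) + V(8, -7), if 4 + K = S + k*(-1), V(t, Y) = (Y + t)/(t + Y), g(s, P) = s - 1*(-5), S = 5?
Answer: -5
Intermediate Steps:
g(s, P) = 5 + s (g(s, P) = s + 5 = 5 + s)
V(t, Y) = 1 (V(t, Y) = (Y + t)/(Y + t) = 1)
K = -2 (K = -4 + (5 + 3*(-1)) = -4 + (5 - 3) = -4 + 2 = -2)
K*g(-2, 0*3) + V(8, -7) = -2*(5 - 2) + 1 = -2*3 + 1 = -6 + 1 = -5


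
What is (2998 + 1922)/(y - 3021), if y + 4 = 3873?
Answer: 615/106 ≈ 5.8019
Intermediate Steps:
y = 3869 (y = -4 + 3873 = 3869)
(2998 + 1922)/(y - 3021) = (2998 + 1922)/(3869 - 3021) = 4920/848 = 4920*(1/848) = 615/106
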